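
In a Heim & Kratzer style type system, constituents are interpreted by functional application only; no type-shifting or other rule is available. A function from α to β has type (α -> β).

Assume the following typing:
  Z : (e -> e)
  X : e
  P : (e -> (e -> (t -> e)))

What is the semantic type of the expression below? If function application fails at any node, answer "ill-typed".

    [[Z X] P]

[Z X]: Z is (e -> e), X is e; result e.
[[Z X] P]: P is (e -> (e -> (t -> e))), [Z X] is e; result (e -> (t -> e)).

(e -> (t -> e))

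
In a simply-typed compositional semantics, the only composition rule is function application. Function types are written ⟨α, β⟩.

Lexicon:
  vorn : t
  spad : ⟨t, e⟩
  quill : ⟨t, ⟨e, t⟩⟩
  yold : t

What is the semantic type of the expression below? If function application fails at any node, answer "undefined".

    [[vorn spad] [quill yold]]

t

[vorn spad]: spad is ⟨t, e⟩, vorn is t; result e.
[quill yold]: quill is ⟨t, ⟨e, t⟩⟩, yold is t; result ⟨e, t⟩.
[[vorn spad] [quill yold]]: [quill yold] is ⟨e, t⟩, [vorn spad] is e; result t.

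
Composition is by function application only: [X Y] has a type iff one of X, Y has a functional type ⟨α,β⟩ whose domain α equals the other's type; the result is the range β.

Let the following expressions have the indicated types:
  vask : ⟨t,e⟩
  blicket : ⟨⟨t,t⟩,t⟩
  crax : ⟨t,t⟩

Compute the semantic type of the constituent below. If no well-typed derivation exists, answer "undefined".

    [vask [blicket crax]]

e

[blicket crax]: ⟨⟨t,t⟩,t⟩ applied to ⟨t,t⟩ yields t.
[vask [blicket crax]]: ⟨t,e⟩ applied to t yields e.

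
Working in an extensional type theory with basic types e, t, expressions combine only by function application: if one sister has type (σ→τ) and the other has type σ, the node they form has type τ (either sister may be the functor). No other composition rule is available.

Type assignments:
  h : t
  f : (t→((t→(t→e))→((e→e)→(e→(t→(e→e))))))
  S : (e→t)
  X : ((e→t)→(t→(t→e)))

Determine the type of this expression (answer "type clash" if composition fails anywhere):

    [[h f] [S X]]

((e→e)→(e→(t→(e→e))))

At [h f], f : (t→((t→(t→e))→((e→e)→(e→(t→(e→e)))))) takes h : t, giving ((t→(t→e))→((e→e)→(e→(t→(e→e))))).
At [S X], X : ((e→t)→(t→(t→e))) takes S : (e→t), giving (t→(t→e)).
At [[h f] [S X]], [h f] : ((t→(t→e))→((e→e)→(e→(t→(e→e))))) takes [S X] : (t→(t→e)), giving ((e→e)→(e→(t→(e→e)))).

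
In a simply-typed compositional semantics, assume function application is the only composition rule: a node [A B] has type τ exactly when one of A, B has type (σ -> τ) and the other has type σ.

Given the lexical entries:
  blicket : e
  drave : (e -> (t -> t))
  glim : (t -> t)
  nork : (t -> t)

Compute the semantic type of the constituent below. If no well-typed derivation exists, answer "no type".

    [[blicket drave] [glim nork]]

[blicket drave] — drave of type (e -> (t -> t)) combines with blicket of type e: type (t -> t).
[glim nork]: (t -> t) and (t -> t) cannot combine by function application — type clash.

no type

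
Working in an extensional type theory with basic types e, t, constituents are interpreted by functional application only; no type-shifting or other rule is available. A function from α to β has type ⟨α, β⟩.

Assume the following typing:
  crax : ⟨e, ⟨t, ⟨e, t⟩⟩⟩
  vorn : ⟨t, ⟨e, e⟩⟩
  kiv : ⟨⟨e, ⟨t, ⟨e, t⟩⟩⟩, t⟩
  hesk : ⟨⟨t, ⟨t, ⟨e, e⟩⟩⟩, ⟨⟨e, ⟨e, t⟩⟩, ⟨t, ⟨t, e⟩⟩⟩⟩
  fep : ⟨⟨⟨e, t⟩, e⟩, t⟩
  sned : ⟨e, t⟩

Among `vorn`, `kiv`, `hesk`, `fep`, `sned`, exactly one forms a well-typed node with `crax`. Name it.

vorn : ⟨t, ⟨e, e⟩⟩ — neither side's domain matches the other.
kiv — combines: kiv : ⟨⟨e, ⟨t, ⟨e, t⟩⟩⟩, t⟩ takes crax : ⟨e, ⟨t, ⟨e, t⟩⟩⟩ as argument, giving t.
hesk : ⟨⟨t, ⟨t, ⟨e, e⟩⟩⟩, ⟨⟨e, ⟨e, t⟩⟩, ⟨t, ⟨t, e⟩⟩⟩⟩ — neither side's domain matches the other.
fep : ⟨⟨⟨e, t⟩, e⟩, t⟩ — neither side's domain matches the other.
sned : ⟨e, t⟩ — neither side's domain matches the other.

kiv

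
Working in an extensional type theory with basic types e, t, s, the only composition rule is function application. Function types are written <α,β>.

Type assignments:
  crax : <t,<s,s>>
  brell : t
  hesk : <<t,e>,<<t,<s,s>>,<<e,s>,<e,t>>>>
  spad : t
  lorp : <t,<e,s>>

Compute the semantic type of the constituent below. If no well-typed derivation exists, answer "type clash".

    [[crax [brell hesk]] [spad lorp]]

type clash

[brell hesk]: t and <<t,e>,<<t,<s,s>>,<<e,s>,<e,t>>>> cannot combine by function application — type clash.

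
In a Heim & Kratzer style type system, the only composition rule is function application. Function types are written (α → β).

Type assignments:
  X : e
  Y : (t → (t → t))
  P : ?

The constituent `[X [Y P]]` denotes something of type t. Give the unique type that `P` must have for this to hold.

((t → (t → t)) → (e → t))

For [X [Y P]] to have type t with X of type e, [Y P] must be the function: [Y P] : (e → t).
For [Y P] to have type (e → t) with Y of type (t → (t → t)), P must be the function: P : ((t → (t → t)) → (e → t)).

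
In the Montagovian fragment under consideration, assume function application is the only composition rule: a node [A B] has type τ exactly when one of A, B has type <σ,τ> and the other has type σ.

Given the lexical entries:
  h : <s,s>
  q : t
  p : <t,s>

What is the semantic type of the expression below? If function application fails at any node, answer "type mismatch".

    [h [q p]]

[q p]: functor p : <t,s>, argument q : t; result s.
[h [q p]]: functor h : <s,s>, argument [q p] : s; result s.

s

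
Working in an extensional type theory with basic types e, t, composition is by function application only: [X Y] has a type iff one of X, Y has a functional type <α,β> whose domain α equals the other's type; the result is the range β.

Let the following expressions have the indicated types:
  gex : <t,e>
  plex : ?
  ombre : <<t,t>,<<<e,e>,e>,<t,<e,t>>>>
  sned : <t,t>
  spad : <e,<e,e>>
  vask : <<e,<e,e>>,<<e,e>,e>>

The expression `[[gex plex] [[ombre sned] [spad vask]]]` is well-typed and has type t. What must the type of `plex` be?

<<t,e>,<<t,<e,t>>,t>>

[[gex plex] [[ombre sned] [spad vask]]] is required to be t. [[ombre sned] [spad vask]] : <t,<e,t>> cannot yield t as functor, so [gex plex] : <<t,<e,t>>,t>.
[gex plex] is required to be <<t,<e,t>>,t>. gex : <t,e> cannot yield <<t,<e,t>>,t> as functor, so plex : <<t,e>,<<t,<e,t>>,t>>.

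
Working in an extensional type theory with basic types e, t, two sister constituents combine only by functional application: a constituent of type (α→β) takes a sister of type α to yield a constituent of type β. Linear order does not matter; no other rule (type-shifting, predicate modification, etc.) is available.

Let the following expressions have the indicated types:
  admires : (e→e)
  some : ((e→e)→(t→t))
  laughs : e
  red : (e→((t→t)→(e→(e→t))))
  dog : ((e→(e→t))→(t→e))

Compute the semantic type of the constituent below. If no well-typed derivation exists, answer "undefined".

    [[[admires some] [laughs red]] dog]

[admires some] — some of type ((e→e)→(t→t)) combines with admires of type (e→e): type (t→t).
[laughs red] — red of type (e→((t→t)→(e→(e→t)))) combines with laughs of type e: type ((t→t)→(e→(e→t))).
[[admires some] [laughs red]] — [laughs red] of type ((t→t)→(e→(e→t))) combines with [admires some] of type (t→t): type (e→(e→t)).
[[[admires some] [laughs red]] dog] — dog of type ((e→(e→t))→(t→e)) combines with [[admires some] [laughs red]] of type (e→(e→t)): type (t→e).

(t→e)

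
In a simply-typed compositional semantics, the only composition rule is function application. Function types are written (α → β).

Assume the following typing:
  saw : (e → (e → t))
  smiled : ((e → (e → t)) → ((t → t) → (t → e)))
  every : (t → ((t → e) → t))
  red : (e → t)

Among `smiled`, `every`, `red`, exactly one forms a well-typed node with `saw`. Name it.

smiled

smiled — combines: smiled : ((e → (e → t)) → ((t → t) → (t → e))) takes saw : (e → (e → t)) as argument, giving ((t → t) → (t → e)).
every : (t → ((t → e) → t)) — does not combine with saw.
red : (e → t) — does not combine with saw.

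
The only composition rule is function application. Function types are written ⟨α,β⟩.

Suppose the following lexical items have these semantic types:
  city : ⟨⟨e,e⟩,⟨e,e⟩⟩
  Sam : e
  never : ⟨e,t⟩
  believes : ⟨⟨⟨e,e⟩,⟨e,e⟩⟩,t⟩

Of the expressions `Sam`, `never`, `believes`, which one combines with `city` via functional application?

believes

Sam : e — does not combine with city.
never : ⟨e,t⟩ — does not combine with city.
believes — combines: believes : ⟨⟨⟨e,e⟩,⟨e,e⟩⟩,t⟩ takes city : ⟨⟨e,e⟩,⟨e,e⟩⟩ as argument, giving t.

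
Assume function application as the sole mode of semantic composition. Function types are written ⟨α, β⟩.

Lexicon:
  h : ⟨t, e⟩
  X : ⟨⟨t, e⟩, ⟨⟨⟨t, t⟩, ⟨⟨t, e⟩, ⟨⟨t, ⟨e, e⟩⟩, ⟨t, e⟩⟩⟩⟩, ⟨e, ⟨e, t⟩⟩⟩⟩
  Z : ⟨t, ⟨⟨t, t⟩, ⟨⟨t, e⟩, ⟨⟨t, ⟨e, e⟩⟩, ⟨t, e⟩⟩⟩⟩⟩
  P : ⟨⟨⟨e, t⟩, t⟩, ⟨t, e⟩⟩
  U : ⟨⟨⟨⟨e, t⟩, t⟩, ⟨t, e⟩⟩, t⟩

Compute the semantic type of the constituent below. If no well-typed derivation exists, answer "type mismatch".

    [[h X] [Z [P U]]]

[h X]: X is ⟨⟨t, e⟩, ⟨⟨⟨t, t⟩, ⟨⟨t, e⟩, ⟨⟨t, ⟨e, e⟩⟩, ⟨t, e⟩⟩⟩⟩, ⟨e, ⟨e, t⟩⟩⟩⟩, h is ⟨t, e⟩; result ⟨⟨⟨t, t⟩, ⟨⟨t, e⟩, ⟨⟨t, ⟨e, e⟩⟩, ⟨t, e⟩⟩⟩⟩, ⟨e, ⟨e, t⟩⟩⟩.
[P U]: U is ⟨⟨⟨⟨e, t⟩, t⟩, ⟨t, e⟩⟩, t⟩, P is ⟨⟨⟨e, t⟩, t⟩, ⟨t, e⟩⟩; result t.
[Z [P U]]: Z is ⟨t, ⟨⟨t, t⟩, ⟨⟨t, e⟩, ⟨⟨t, ⟨e, e⟩⟩, ⟨t, e⟩⟩⟩⟩⟩, [P U] is t; result ⟨⟨t, t⟩, ⟨⟨t, e⟩, ⟨⟨t, ⟨e, e⟩⟩, ⟨t, e⟩⟩⟩⟩.
[[h X] [Z [P U]]]: [h X] is ⟨⟨⟨t, t⟩, ⟨⟨t, e⟩, ⟨⟨t, ⟨e, e⟩⟩, ⟨t, e⟩⟩⟩⟩, ⟨e, ⟨e, t⟩⟩⟩, [Z [P U]] is ⟨⟨t, t⟩, ⟨⟨t, e⟩, ⟨⟨t, ⟨e, e⟩⟩, ⟨t, e⟩⟩⟩⟩; result ⟨e, ⟨e, t⟩⟩.

⟨e, ⟨e, t⟩⟩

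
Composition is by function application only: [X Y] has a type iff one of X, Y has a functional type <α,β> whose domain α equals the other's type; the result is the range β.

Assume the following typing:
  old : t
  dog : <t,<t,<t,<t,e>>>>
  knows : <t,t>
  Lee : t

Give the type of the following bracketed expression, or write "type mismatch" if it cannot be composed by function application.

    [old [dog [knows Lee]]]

[knows Lee]: <t,t> applied to t yields t.
[dog [knows Lee]]: <t,<t,<t,<t,e>>>> applied to t yields <t,<t,<t,e>>>.
[old [dog [knows Lee]]]: <t,<t,<t,e>>> applied to t yields <t,<t,e>>.

<t,<t,e>>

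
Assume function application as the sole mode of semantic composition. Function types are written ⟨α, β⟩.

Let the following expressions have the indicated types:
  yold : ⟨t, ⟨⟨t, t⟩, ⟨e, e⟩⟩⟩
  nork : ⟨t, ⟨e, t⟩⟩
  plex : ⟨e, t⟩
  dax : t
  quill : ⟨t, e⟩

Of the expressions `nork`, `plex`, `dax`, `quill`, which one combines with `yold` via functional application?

nork : ⟨t, ⟨e, t⟩⟩ — does not combine with yold.
plex : ⟨e, t⟩ — does not combine with yold.
dax — combines: yold : ⟨t, ⟨⟨t, t⟩, ⟨e, e⟩⟩⟩ takes dax : t as argument, giving ⟨⟨t, t⟩, ⟨e, e⟩⟩.
quill : ⟨t, e⟩ — does not combine with yold.

dax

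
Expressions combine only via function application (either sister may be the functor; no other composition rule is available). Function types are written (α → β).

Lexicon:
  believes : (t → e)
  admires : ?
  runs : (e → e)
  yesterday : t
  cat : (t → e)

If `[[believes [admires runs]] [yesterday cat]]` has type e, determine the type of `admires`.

((e → e) → ((t → e) → (e → e)))

For [[believes [admires runs]] [yesterday cat]] to have type e with [yesterday cat] of type e, [believes [admires runs]] must be the function: [believes [admires runs]] : (e → e).
For [believes [admires runs]] to have type (e → e) with believes of type (t → e), [admires runs] must be the function: [admires runs] : ((t → e) → (e → e)).
For [admires runs] to have type ((t → e) → (e → e)) with runs of type (e → e), admires must be the function: admires : ((e → e) → ((t → e) → (e → e))).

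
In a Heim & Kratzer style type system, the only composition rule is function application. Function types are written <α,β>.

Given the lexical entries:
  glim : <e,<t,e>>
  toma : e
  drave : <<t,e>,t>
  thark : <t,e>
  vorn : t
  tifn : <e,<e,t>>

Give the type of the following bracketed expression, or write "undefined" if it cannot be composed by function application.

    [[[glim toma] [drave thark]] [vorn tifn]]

[glim toma] — glim of type <e,<t,e>> combines with toma of type e: type <t,e>.
[drave thark] — drave of type <<t,e>,t> combines with thark of type <t,e>: type t.
[[glim toma] [drave thark]] — [glim toma] of type <t,e> combines with [drave thark] of type t: type e.
[vorn tifn]: t with <e,<e,t>> — neither is a function whose domain matches the other; composition fails here.

undefined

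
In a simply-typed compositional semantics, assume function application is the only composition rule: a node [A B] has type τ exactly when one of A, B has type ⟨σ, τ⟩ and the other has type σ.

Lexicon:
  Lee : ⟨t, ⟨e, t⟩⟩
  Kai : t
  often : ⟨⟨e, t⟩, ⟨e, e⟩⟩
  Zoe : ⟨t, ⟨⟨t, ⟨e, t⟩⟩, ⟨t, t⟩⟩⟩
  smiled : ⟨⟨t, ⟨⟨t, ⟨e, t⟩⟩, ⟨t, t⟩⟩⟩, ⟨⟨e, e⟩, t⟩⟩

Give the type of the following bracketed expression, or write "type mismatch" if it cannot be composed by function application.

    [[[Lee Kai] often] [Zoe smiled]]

t

[Lee Kai]: functor Lee : ⟨t, ⟨e, t⟩⟩, argument Kai : t; result ⟨e, t⟩.
[[Lee Kai] often]: functor often : ⟨⟨e, t⟩, ⟨e, e⟩⟩, argument [Lee Kai] : ⟨e, t⟩; result ⟨e, e⟩.
[Zoe smiled]: functor smiled : ⟨⟨t, ⟨⟨t, ⟨e, t⟩⟩, ⟨t, t⟩⟩⟩, ⟨⟨e, e⟩, t⟩⟩, argument Zoe : ⟨t, ⟨⟨t, ⟨e, t⟩⟩, ⟨t, t⟩⟩⟩; result ⟨⟨e, e⟩, t⟩.
[[[Lee Kai] often] [Zoe smiled]]: functor [Zoe smiled] : ⟨⟨e, e⟩, t⟩, argument [[Lee Kai] often] : ⟨e, e⟩; result t.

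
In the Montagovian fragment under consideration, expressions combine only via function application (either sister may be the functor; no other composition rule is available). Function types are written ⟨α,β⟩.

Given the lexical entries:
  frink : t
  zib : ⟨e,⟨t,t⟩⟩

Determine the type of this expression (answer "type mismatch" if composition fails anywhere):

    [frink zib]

[frink zib]: t and ⟨e,⟨t,t⟩⟩ cannot combine by function application — type clash.

type mismatch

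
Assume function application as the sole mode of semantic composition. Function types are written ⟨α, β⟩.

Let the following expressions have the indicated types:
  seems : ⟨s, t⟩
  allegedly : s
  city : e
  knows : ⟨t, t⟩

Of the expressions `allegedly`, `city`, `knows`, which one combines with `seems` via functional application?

allegedly — combines: seems : ⟨s, t⟩ takes allegedly : s as argument, giving t.
city : e — does not combine with seems.
knows : ⟨t, t⟩ — does not combine with seems.

allegedly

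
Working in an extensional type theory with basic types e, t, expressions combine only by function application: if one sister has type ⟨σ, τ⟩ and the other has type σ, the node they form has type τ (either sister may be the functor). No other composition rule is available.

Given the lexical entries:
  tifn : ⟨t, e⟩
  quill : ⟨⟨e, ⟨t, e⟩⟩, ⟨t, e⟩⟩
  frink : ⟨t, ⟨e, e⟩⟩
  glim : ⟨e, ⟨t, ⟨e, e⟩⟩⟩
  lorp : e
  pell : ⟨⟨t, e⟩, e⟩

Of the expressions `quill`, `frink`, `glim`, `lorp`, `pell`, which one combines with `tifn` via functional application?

quill : ⟨⟨e, ⟨t, e⟩⟩, ⟨t, e⟩⟩ — no; tifn wants t, and quill wants ⟨e, ⟨t, e⟩⟩.
frink : ⟨t, ⟨e, e⟩⟩ — no; tifn wants t, and frink wants t.
glim : ⟨e, ⟨t, ⟨e, e⟩⟩⟩ — no; tifn wants t, and glim wants e.
lorp : e — no; tifn wants t, and lorp wants nothing (atomic).
pell — combines: pell : ⟨⟨t, e⟩, e⟩ takes tifn : ⟨t, e⟩ as argument, giving e.

pell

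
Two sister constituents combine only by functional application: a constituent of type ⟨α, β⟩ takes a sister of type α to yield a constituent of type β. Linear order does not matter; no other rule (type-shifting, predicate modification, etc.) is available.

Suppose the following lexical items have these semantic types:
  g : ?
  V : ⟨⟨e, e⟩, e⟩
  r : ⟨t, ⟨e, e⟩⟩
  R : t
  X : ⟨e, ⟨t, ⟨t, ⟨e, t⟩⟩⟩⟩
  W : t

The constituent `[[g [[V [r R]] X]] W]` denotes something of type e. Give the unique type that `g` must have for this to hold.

⟨⟨t, ⟨t, ⟨e, t⟩⟩⟩, ⟨t, e⟩⟩

For [[g [[V [r R]] X]] W] to have type e with W of type t, [g [[V [r R]] X]] must be the function: [g [[V [r R]] X]] : ⟨t, e⟩.
For [g [[V [r R]] X]] to have type ⟨t, e⟩ with [[V [r R]] X] of type ⟨t, ⟨t, ⟨e, t⟩⟩⟩, g must be the function: g : ⟨⟨t, ⟨t, ⟨e, t⟩⟩⟩, ⟨t, e⟩⟩.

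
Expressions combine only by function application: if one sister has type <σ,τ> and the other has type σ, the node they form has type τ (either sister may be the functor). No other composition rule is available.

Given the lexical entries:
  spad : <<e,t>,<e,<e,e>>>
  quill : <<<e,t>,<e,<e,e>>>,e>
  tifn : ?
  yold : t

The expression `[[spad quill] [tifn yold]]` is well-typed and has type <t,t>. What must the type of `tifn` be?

<t,<e,<t,t>>>

At [[spad quill] [tifn yold]] (required: <t,t>): [spad quill] is e, which is not a function with range <t,t>; hence [tifn yold] is the functor — type <e,<t,t>>.
At [tifn yold] (required: <e,<t,t>>): yold is t, which is not a function with range <e,<t,t>>; hence tifn is the functor — type <t,<e,<t,t>>>.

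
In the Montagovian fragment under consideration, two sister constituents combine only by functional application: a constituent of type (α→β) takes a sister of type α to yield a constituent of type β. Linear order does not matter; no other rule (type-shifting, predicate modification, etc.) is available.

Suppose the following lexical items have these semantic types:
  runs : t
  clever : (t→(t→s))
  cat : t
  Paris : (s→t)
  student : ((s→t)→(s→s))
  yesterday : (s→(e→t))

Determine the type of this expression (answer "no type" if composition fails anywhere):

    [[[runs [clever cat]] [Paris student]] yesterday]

(e→t)

[clever cat]: (t→(t→s)) applied to t yields (t→s).
[runs [clever cat]]: (t→s) applied to t yields s.
[Paris student]: ((s→t)→(s→s)) applied to (s→t) yields (s→s).
[[runs [clever cat]] [Paris student]]: (s→s) applied to s yields s.
[[[runs [clever cat]] [Paris student]] yesterday]: (s→(e→t)) applied to s yields (e→t).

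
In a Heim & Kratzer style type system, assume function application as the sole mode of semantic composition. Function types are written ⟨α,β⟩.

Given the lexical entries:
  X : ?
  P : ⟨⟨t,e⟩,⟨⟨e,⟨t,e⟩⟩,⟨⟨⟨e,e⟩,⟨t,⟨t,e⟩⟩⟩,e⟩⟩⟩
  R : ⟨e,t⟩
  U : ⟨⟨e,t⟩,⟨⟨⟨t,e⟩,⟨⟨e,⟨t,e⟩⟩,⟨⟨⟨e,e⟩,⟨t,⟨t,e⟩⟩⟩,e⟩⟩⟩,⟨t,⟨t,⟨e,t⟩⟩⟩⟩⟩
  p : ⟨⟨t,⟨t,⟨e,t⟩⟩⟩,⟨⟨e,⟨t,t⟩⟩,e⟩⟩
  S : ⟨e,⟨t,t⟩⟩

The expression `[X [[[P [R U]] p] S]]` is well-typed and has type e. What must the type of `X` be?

⟨e,e⟩

For [X [[[P [R U]] p] S]] to have type e with [[[P [R U]] p] S] of type e, X must be the function: X : ⟨e,e⟩.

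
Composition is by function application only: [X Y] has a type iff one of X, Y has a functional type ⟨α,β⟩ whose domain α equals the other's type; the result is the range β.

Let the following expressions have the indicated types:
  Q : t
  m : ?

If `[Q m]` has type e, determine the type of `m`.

For [Q m] to have type e with Q of type t, m must be the function: m : ⟨t,e⟩.

⟨t,e⟩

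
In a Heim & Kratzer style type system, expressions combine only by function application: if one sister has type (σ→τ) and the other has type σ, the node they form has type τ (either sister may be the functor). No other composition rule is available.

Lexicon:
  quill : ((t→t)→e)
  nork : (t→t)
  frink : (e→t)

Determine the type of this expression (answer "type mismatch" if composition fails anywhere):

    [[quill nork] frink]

t

[quill nork]: quill is ((t→t)→e), nork is (t→t); result e.
[[quill nork] frink]: frink is (e→t), [quill nork] is e; result t.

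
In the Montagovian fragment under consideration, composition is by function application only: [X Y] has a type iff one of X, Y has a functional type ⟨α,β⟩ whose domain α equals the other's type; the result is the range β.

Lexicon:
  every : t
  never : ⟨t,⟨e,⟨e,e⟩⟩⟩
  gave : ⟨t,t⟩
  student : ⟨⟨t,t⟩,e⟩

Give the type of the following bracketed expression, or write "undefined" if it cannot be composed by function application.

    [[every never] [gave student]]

[every never]: functor never : ⟨t,⟨e,⟨e,e⟩⟩⟩, argument every : t; result ⟨e,⟨e,e⟩⟩.
[gave student]: functor student : ⟨⟨t,t⟩,e⟩, argument gave : ⟨t,t⟩; result e.
[[every never] [gave student]]: functor [every never] : ⟨e,⟨e,e⟩⟩, argument [gave student] : e; result ⟨e,e⟩.

⟨e,e⟩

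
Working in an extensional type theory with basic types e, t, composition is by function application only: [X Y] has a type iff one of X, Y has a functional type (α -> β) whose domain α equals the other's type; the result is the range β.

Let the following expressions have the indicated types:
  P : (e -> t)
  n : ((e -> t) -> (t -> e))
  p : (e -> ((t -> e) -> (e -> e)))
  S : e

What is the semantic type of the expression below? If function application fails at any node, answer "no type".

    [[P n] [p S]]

[P n] — n of type ((e -> t) -> (t -> e)) combines with P of type (e -> t): type (t -> e).
[p S] — p of type (e -> ((t -> e) -> (e -> e))) combines with S of type e: type ((t -> e) -> (e -> e)).
[[P n] [p S]] — [p S] of type ((t -> e) -> (e -> e)) combines with [P n] of type (t -> e): type (e -> e).

(e -> e)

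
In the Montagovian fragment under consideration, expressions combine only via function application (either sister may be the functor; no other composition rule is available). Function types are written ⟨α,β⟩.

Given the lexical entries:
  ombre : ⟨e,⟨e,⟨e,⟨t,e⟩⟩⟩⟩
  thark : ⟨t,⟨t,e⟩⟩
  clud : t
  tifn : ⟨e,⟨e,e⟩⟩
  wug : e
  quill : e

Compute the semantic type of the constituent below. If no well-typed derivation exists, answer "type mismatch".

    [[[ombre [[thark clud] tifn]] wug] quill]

[thark clud]: functor thark : ⟨t,⟨t,e⟩⟩, argument clud : t; result ⟨t,e⟩.
[[thark clud] tifn]: ⟨t,e⟩ and ⟨e,⟨e,e⟩⟩ cannot combine by function application — type clash.

type mismatch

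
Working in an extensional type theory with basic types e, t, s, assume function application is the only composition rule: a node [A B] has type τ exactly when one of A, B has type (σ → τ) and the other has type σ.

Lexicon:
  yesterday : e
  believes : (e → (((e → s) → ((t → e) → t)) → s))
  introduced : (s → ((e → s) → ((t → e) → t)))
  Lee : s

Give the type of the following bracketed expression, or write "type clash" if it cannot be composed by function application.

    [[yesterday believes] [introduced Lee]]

[yesterday believes]: functor believes : (e → (((e → s) → ((t → e) → t)) → s)), argument yesterday : e; result (((e → s) → ((t → e) → t)) → s).
[introduced Lee]: functor introduced : (s → ((e → s) → ((t → e) → t))), argument Lee : s; result ((e → s) → ((t → e) → t)).
[[yesterday believes] [introduced Lee]]: functor [yesterday believes] : (((e → s) → ((t → e) → t)) → s), argument [introduced Lee] : ((e → s) → ((t → e) → t)); result s.

s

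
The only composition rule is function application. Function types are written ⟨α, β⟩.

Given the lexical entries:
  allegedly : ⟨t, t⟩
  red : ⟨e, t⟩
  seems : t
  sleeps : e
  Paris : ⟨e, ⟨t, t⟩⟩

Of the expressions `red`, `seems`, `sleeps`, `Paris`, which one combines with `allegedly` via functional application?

seems

red : ⟨e, t⟩ — neither side's domain matches the other.
seems — combines: allegedly : ⟨t, t⟩ takes seems : t as argument, giving t.
sleeps : e — neither side's domain matches the other.
Paris : ⟨e, ⟨t, t⟩⟩ — neither side's domain matches the other.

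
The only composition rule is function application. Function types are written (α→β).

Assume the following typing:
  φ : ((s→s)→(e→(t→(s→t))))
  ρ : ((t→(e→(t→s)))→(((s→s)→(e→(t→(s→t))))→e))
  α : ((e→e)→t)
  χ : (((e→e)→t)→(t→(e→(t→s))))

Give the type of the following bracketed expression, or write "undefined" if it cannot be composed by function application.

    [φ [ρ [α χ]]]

[α χ]: χ is (((e→e)→t)→(t→(e→(t→s)))), α is ((e→e)→t); result (t→(e→(t→s))).
[ρ [α χ]]: ρ is ((t→(e→(t→s)))→(((s→s)→(e→(t→(s→t))))→e)), [α χ] is (t→(e→(t→s))); result (((s→s)→(e→(t→(s→t))))→e).
[φ [ρ [α χ]]]: [ρ [α χ]] is (((s→s)→(e→(t→(s→t))))→e), φ is ((s→s)→(e→(t→(s→t)))); result e.

e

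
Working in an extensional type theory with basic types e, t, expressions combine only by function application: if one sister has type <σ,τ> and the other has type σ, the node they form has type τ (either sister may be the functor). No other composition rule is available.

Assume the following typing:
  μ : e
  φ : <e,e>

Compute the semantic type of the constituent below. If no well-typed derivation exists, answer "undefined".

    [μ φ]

[μ φ]: functor φ : <e,e>, argument μ : e; result e.

e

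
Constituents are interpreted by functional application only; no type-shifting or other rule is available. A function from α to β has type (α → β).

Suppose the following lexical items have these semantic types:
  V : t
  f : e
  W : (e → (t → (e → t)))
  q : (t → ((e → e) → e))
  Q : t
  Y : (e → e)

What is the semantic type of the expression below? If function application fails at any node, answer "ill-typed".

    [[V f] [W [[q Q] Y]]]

ill-typed

[V f]: t and e cannot combine by function application — type clash.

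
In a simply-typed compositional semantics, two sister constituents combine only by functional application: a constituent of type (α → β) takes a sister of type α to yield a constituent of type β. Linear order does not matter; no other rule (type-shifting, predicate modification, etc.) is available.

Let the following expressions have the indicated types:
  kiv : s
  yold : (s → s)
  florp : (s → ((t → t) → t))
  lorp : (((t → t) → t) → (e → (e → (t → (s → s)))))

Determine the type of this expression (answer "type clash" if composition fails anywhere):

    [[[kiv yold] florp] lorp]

At [kiv yold], yold : (s → s) takes kiv : s, giving s.
At [[kiv yold] florp], florp : (s → ((t → t) → t)) takes [kiv yold] : s, giving ((t → t) → t).
At [[[kiv yold] florp] lorp], lorp : (((t → t) → t) → (e → (e → (t → (s → s))))) takes [[kiv yold] florp] : ((t → t) → t), giving (e → (e → (t → (s → s)))).

(e → (e → (t → (s → s))))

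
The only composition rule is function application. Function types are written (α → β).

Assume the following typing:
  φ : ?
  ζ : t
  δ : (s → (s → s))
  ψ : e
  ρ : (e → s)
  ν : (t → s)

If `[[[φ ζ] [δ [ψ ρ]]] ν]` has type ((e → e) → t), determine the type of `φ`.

(t → ((s → s) → ((t → s) → ((e → e) → t))))

At [[[φ ζ] [δ [ψ ρ]]] ν] (required: ((e → e) → t)): ν is (t → s), which is not a function with range ((e → e) → t); hence [[φ ζ] [δ [ψ ρ]]] is the functor — type ((t → s) → ((e → e) → t)).
At [[φ ζ] [δ [ψ ρ]]] (required: ((t → s) → ((e → e) → t))): [δ [ψ ρ]] is (s → s), which is not a function with range ((t → s) → ((e → e) → t)); hence [φ ζ] is the functor — type ((s → s) → ((t → s) → ((e → e) → t))).
At [φ ζ] (required: ((s → s) → ((t → s) → ((e → e) → t)))): ζ is t, which is not a function with range ((s → s) → ((t → s) → ((e → e) → t))); hence φ is the functor — type (t → ((s → s) → ((t → s) → ((e → e) → t)))).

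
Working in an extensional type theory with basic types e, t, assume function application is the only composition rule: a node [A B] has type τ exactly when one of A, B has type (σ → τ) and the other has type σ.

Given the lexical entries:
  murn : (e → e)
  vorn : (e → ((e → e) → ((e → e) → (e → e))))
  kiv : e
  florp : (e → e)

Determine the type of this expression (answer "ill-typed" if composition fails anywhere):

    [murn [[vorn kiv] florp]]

(e → e)

[vorn kiv]: vorn is (e → ((e → e) → ((e → e) → (e → e)))), kiv is e; result ((e → e) → ((e → e) → (e → e))).
[[vorn kiv] florp]: [vorn kiv] is ((e → e) → ((e → e) → (e → e))), florp is (e → e); result ((e → e) → (e → e)).
[murn [[vorn kiv] florp]]: [[vorn kiv] florp] is ((e → e) → (e → e)), murn is (e → e); result (e → e).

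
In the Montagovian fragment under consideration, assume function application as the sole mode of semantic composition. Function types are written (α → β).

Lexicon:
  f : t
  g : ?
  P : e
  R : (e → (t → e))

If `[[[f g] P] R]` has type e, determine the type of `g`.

(t → (e → ((e → (t → e)) → e)))

At [[[f g] P] R] (required: e): R is (e → (t → e)), which is not a function with range e; hence [[f g] P] is the functor — type ((e → (t → e)) → e).
At [[f g] P] (required: ((e → (t → e)) → e)): P is e, which is not a function with range ((e → (t → e)) → e); hence [f g] is the functor — type (e → ((e → (t → e)) → e)).
At [f g] (required: (e → ((e → (t → e)) → e))): f is t, which is not a function with range (e → ((e → (t → e)) → e)); hence g is the functor — type (t → (e → ((e → (t → e)) → e))).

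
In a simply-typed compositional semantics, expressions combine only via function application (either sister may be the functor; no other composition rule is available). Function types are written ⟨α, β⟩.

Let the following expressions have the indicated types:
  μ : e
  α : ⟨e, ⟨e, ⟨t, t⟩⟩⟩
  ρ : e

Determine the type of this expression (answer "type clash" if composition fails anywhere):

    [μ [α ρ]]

At [α ρ], α : ⟨e, ⟨e, ⟨t, t⟩⟩⟩ takes ρ : e, giving ⟨e, ⟨t, t⟩⟩.
At [μ [α ρ]], [α ρ] : ⟨e, ⟨t, t⟩⟩ takes μ : e, giving ⟨t, t⟩.

⟨t, t⟩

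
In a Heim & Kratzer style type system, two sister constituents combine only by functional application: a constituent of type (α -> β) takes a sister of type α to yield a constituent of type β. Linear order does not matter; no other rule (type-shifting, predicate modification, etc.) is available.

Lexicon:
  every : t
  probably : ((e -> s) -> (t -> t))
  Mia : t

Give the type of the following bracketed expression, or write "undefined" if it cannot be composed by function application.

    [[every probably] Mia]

[every probably]: t and ((e -> s) -> (t -> t)) cannot combine by function application — type clash.

undefined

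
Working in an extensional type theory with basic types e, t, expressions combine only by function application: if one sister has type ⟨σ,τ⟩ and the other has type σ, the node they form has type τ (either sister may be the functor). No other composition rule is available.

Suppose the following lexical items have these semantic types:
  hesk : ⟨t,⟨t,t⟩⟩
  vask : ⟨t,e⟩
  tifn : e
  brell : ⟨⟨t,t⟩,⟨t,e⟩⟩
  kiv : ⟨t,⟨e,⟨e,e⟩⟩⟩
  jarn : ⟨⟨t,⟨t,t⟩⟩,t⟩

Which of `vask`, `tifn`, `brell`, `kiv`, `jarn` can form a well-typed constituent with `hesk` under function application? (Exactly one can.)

jarn

vask : ⟨t,e⟩ — no; hesk wants t, and vask wants t.
tifn : e — no; hesk wants t, and tifn wants nothing (atomic).
brell : ⟨⟨t,t⟩,⟨t,e⟩⟩ — no; hesk wants t, and brell wants ⟨t,t⟩.
kiv : ⟨t,⟨e,⟨e,e⟩⟩⟩ — no; hesk wants t, and kiv wants t.
jarn — combines: jarn : ⟨⟨t,⟨t,t⟩⟩,t⟩ takes hesk : ⟨t,⟨t,t⟩⟩ as argument, giving t.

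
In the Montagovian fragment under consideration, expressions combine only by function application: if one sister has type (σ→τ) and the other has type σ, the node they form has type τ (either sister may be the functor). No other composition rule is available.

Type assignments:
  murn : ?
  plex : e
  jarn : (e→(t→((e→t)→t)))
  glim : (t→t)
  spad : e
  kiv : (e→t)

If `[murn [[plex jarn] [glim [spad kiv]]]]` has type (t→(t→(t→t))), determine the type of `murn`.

At [murn [[plex jarn] [glim [spad kiv]]]] (required: (t→(t→(t→t)))): [[plex jarn] [glim [spad kiv]]] is ((e→t)→t), which is not a function with range (t→(t→(t→t))); hence murn is the functor — type (((e→t)→t)→(t→(t→(t→t)))).

(((e→t)→t)→(t→(t→(t→t))))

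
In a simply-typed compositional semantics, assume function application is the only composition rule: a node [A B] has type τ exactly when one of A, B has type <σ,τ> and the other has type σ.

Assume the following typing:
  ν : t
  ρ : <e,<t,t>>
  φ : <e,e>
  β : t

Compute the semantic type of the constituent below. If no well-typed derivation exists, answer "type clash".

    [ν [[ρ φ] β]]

type clash

At [ρ φ]: neither <e,<t,t>> nor <e,e> can take the other as argument; the node is ill-typed.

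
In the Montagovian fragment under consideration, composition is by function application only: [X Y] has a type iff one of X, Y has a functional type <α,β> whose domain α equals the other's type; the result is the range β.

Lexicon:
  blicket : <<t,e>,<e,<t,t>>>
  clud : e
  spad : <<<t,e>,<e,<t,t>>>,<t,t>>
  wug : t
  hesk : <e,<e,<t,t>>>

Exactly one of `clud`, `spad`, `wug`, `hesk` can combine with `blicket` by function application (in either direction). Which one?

clud : e — no; blicket wants <t,e>, and clud wants nothing (atomic).
spad — combines: spad : <<<t,e>,<e,<t,t>>>,<t,t>> takes blicket : <<t,e>,<e,<t,t>>> as argument, giving <t,t>.
wug : t — no; blicket wants <t,e>, and wug wants nothing (atomic).
hesk : <e,<e,<t,t>>> — no; blicket wants <t,e>, and hesk wants e.

spad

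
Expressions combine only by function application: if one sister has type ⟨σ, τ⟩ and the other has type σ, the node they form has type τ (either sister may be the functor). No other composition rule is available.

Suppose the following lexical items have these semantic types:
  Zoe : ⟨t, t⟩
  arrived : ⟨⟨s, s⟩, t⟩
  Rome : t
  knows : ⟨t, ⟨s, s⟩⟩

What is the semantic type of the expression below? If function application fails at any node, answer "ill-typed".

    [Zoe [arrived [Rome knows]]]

[Rome knows]: ⟨t, ⟨s, s⟩⟩ applied to t yields ⟨s, s⟩.
[arrived [Rome knows]]: ⟨⟨s, s⟩, t⟩ applied to ⟨s, s⟩ yields t.
[Zoe [arrived [Rome knows]]]: ⟨t, t⟩ applied to t yields t.

t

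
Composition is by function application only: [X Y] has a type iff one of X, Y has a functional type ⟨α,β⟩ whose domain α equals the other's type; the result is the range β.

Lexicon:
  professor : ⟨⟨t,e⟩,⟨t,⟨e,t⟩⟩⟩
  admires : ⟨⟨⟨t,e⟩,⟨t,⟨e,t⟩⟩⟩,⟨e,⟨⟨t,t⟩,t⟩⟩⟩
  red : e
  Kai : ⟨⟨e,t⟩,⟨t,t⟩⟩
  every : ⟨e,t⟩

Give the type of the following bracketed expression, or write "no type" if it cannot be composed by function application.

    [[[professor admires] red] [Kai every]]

t

[professor admires]: admires is ⟨⟨⟨t,e⟩,⟨t,⟨e,t⟩⟩⟩,⟨e,⟨⟨t,t⟩,t⟩⟩⟩, professor is ⟨⟨t,e⟩,⟨t,⟨e,t⟩⟩⟩; result ⟨e,⟨⟨t,t⟩,t⟩⟩.
[[professor admires] red]: [professor admires] is ⟨e,⟨⟨t,t⟩,t⟩⟩, red is e; result ⟨⟨t,t⟩,t⟩.
[Kai every]: Kai is ⟨⟨e,t⟩,⟨t,t⟩⟩, every is ⟨e,t⟩; result ⟨t,t⟩.
[[[professor admires] red] [Kai every]]: [[professor admires] red] is ⟨⟨t,t⟩,t⟩, [Kai every] is ⟨t,t⟩; result t.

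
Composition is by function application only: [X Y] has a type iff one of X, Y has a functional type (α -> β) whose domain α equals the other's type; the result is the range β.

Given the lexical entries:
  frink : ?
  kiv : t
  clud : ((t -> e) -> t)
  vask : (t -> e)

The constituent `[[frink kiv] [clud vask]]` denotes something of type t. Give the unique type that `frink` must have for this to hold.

[[frink kiv] [clud vask]] must have type t. The sister [clud vask] has type t; that is not a function onto t, so [frink kiv] must be the functor, of type (t -> t).
[frink kiv] must have type (t -> t). The sister kiv has type t; that is not a function onto (t -> t), so frink must be the functor, of type (t -> (t -> t)).

(t -> (t -> t))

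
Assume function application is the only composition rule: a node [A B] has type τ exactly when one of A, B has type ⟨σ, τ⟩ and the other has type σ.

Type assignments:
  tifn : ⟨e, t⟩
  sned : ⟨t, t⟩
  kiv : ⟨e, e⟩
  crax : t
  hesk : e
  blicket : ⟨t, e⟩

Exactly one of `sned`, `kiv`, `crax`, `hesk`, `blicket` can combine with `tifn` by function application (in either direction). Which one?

sned : ⟨t, t⟩ — does not combine with tifn.
kiv : ⟨e, e⟩ — does not combine with tifn.
crax : t — does not combine with tifn.
hesk — combines: tifn : ⟨e, t⟩ takes hesk : e as argument, giving t.
blicket : ⟨t, e⟩ — does not combine with tifn.

hesk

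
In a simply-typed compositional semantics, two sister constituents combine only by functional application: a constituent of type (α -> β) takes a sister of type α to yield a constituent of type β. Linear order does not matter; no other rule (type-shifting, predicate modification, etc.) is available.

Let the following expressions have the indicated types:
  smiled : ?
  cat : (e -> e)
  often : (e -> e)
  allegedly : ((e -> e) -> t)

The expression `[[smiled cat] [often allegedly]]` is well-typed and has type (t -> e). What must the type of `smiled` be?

((e -> e) -> (t -> (t -> e)))

For [[smiled cat] [often allegedly]] to have type (t -> e) with [often allegedly] of type t, [smiled cat] must be the function: [smiled cat] : (t -> (t -> e)).
For [smiled cat] to have type (t -> (t -> e)) with cat of type (e -> e), smiled must be the function: smiled : ((e -> e) -> (t -> (t -> e))).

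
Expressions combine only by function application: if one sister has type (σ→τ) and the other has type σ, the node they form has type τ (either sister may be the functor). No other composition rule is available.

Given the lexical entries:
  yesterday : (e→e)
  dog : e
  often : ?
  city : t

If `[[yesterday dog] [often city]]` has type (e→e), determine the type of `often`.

(t→(e→(e→e)))

At [[yesterday dog] [often city]] (required: (e→e)): [yesterday dog] is e, which is not a function with range (e→e); hence [often city] is the functor — type (e→(e→e)).
At [often city] (required: (e→(e→e))): city is t, which is not a function with range (e→(e→e)); hence often is the functor — type (t→(e→(e→e))).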